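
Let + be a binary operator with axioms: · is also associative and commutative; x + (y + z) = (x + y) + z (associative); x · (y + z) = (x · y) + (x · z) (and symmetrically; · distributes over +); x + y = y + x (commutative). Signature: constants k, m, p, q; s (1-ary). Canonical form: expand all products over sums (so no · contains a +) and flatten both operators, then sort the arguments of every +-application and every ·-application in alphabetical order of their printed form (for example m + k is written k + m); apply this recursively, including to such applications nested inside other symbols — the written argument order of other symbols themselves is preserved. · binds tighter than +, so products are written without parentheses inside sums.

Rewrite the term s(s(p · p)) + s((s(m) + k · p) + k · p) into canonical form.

Flatten:  s(s(p · p)) + s(k · p + k · p + s(m))
Order the arguments:  s(k · p + k · p + s(m)) + s(s(p · p))

Answer: s(k · p + k · p + s(m)) + s(s(p · p))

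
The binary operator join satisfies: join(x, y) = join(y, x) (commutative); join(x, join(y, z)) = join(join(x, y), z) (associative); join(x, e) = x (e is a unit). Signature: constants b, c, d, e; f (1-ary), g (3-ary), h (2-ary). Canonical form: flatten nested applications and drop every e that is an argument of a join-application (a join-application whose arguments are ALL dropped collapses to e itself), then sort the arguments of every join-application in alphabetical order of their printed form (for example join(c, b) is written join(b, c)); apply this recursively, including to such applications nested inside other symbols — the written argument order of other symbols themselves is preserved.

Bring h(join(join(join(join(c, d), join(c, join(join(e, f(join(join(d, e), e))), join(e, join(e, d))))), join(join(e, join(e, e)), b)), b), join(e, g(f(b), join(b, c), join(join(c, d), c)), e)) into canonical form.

Answer: h(join(b, b, c, c, d, d, f(d)), g(f(b), join(b, c), join(c, c, d)))

Derivation:
Focus inside:  join(join(join(join(c, d), join(c, join(join(e, f(join(join(d, e), e))), join(e, join(e, d))))), join(join(e, join(e, e)), b)), b)
Flatten:  join(c, d, c, e, f(join(join(d, e), e)), e, e, d, e, e, e, b, b)
Simplify inside:  f(join(join(d, e), e))  →  f(d)
Units out:  drop e (×6)
Sort:  join(b, b, c, c, d, d, f(d))
Put back:  h(join(b, b, c, c, d, d, f(d)), g(f(b), join(b, c), join(c, c, d)))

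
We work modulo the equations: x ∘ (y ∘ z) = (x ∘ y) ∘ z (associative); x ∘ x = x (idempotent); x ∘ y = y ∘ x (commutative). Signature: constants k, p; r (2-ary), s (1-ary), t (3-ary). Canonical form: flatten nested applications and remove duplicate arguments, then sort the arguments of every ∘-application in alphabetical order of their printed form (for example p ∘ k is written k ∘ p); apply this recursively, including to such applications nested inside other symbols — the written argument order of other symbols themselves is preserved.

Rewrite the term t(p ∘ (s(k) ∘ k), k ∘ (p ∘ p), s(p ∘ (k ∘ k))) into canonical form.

Answer: t(k ∘ p ∘ s(k), k ∘ p, s(k ∘ p))

Derivation:
Work inside:  p ∘ (s(k) ∘ k)
Flatten:  p ∘ s(k) ∘ k
Order the arguments:  k ∘ p ∘ s(k)
Put back:  t(k ∘ p ∘ s(k), k ∘ p, s(k ∘ p))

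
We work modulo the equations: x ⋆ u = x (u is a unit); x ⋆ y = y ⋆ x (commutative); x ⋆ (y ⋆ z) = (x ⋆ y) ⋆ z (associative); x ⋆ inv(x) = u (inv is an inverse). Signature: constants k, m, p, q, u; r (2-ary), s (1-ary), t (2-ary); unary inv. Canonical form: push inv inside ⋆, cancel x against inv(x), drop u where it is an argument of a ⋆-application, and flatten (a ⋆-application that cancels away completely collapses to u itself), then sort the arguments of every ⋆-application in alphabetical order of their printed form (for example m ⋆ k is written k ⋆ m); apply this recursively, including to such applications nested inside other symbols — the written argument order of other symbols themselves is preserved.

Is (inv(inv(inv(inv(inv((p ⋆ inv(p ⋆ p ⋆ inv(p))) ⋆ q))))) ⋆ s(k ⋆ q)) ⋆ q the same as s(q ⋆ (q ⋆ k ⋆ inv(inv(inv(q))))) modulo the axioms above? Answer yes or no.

Answer: yes — both canonical forms are s(k ⋆ q)

Derivation:
Left:  (inv(inv(inv(inv(inv((p ⋆ inv(p ⋆ p ⋆ inv(p))) ⋆ q))))) ⋆ s(k ⋆ q)) ⋆ q
  Push inv inside:  distribute inv over ⋆ and collapse double inv
  Cancel:  p cancels; q cancels
  Collect terms:  s(k ⋆ q)
Right:  s(q ⋆ (q ⋆ k ⋆ inv(inv(inv(q)))))
  Descend into:  q ⋆ (q ⋆ k ⋆ inv(inv(inv(q))))
  Push inv inside:  distribute inv over ⋆ and collapse double inv
  Collect terms:  q ⋆ k
  Sort:  k ⋆ q
  Put back:  s(k ⋆ q)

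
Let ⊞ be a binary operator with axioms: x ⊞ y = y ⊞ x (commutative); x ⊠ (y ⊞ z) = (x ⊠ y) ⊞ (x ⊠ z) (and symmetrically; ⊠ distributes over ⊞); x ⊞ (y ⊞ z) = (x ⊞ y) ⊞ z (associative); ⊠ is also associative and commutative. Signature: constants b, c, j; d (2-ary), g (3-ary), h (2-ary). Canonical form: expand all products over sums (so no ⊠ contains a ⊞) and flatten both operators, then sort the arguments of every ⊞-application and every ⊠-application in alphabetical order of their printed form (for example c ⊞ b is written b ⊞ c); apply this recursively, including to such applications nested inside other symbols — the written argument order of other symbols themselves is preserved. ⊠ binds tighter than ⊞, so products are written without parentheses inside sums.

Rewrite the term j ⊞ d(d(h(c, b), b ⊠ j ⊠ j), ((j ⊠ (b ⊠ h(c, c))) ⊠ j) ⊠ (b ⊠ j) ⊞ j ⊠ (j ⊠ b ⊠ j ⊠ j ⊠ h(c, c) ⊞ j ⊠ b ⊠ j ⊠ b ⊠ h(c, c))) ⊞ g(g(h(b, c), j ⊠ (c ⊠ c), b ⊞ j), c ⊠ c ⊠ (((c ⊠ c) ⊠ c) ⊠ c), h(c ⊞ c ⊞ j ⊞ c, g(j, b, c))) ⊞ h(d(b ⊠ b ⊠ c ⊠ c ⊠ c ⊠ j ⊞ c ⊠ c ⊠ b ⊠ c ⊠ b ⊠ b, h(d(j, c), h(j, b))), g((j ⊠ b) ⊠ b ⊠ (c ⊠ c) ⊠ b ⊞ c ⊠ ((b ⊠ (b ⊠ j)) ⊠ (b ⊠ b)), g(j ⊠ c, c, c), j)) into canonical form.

Answer: d(d(h(c, b), b ⊠ j ⊠ j), b ⊠ b ⊠ h(c, c) ⊠ j ⊠ j ⊠ j ⊞ b ⊠ b ⊠ h(c, c) ⊠ j ⊠ j ⊠ j ⊞ b ⊠ h(c, c) ⊠ j ⊠ j ⊠ j ⊠ j) ⊞ g(g(h(b, c), c ⊠ c ⊠ j, b ⊞ j), c ⊠ c ⊠ c ⊠ c ⊠ c ⊠ c, h(c ⊞ c ⊞ c ⊞ j, g(j, b, c))) ⊞ h(d(b ⊠ b ⊠ b ⊠ c ⊠ c ⊠ c ⊞ b ⊠ b ⊠ c ⊠ c ⊠ c ⊠ j, h(d(j, c), h(j, b))), g(b ⊠ b ⊠ b ⊠ b ⊠ c ⊠ j ⊞ b ⊠ b ⊠ b ⊠ c ⊠ c ⊠ j, g(c ⊠ j, c, c), j)) ⊞ j

Derivation:
Distribute:  j ⊞ d(d(h(c, b), b ⊠ j ⊠ j), b ⊠ b ⊠ h(c, c) ⊠ j ⊠ j ⊠ j ⊞ b ⊠ b ⊠ h(c, c) ⊠ j ⊠ j ⊠ j ⊞ b ⊠ h(c, c) ⊠ j ⊠ j ⊠ j ⊠ j) ⊞ g(g(h(b, c), c ⊠ c ⊠ j, b ⊞ j), c ⊠ c ⊠ c ⊠ c ⊠ c ⊠ c, h(c ⊞ c ⊞ c ⊞ j, g(j, b, c))) ⊞ h(d(b ⊠ b ⊠ b ⊠ c ⊠ c ⊠ c ⊞ b ⊠ b ⊠ c ⊠ c ⊠ c ⊠ j, h(d(j, c), h(j, b))), g(b ⊠ b ⊠ b ⊠ b ⊠ c ⊠ j ⊞ b ⊠ b ⊠ b ⊠ c ⊠ c ⊠ j, g(c ⊠ j, c, c), j))
Sort:  d(d(h(c, b), b ⊠ j ⊠ j), b ⊠ b ⊠ h(c, c) ⊠ j ⊠ j ⊠ j ⊞ b ⊠ b ⊠ h(c, c) ⊠ j ⊠ j ⊠ j ⊞ b ⊠ h(c, c) ⊠ j ⊠ j ⊠ j ⊠ j) ⊞ g(g(h(b, c), c ⊠ c ⊠ j, b ⊞ j), c ⊠ c ⊠ c ⊠ c ⊠ c ⊠ c, h(c ⊞ c ⊞ c ⊞ j, g(j, b, c))) ⊞ h(d(b ⊠ b ⊠ b ⊠ c ⊠ c ⊠ c ⊞ b ⊠ b ⊠ c ⊠ c ⊠ c ⊠ j, h(d(j, c), h(j, b))), g(b ⊠ b ⊠ b ⊠ b ⊠ c ⊠ j ⊞ b ⊠ b ⊠ b ⊠ c ⊠ c ⊠ j, g(c ⊠ j, c, c), j)) ⊞ j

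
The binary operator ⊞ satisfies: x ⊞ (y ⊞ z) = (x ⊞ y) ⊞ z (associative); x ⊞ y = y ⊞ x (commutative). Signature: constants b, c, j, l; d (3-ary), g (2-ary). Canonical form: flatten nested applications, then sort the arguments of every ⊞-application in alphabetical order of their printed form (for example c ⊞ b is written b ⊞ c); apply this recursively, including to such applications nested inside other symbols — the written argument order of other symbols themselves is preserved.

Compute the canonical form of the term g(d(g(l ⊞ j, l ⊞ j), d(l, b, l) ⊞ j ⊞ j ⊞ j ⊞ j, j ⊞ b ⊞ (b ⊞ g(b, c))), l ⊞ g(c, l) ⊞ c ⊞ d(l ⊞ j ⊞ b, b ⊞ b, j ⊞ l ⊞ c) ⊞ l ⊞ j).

Work inside:  l ⊞ g(c, l) ⊞ c ⊞ d(l ⊞ j ⊞ b, b ⊞ b, j ⊞ l ⊞ c) ⊞ l ⊞ j
Inside:  d(l ⊞ j ⊞ b, b ⊞ b, j ⊞ l ⊞ c)  →  d(b ⊞ j ⊞ l, b ⊞ b, c ⊞ j ⊞ l)
Sort:  c ⊞ d(b ⊞ j ⊞ l, b ⊞ b, c ⊞ j ⊞ l) ⊞ g(c, l) ⊞ j ⊞ l ⊞ l
Reassemble:  g(d(g(j ⊞ l, j ⊞ l), d(l, b, l) ⊞ j ⊞ j ⊞ j ⊞ j, b ⊞ b ⊞ g(b, c) ⊞ j), c ⊞ d(b ⊞ j ⊞ l, b ⊞ b, c ⊞ j ⊞ l) ⊞ g(c, l) ⊞ j ⊞ l ⊞ l)

Answer: g(d(g(j ⊞ l, j ⊞ l), d(l, b, l) ⊞ j ⊞ j ⊞ j ⊞ j, b ⊞ b ⊞ g(b, c) ⊞ j), c ⊞ d(b ⊞ j ⊞ l, b ⊞ b, c ⊞ j ⊞ l) ⊞ g(c, l) ⊞ j ⊞ l ⊞ l)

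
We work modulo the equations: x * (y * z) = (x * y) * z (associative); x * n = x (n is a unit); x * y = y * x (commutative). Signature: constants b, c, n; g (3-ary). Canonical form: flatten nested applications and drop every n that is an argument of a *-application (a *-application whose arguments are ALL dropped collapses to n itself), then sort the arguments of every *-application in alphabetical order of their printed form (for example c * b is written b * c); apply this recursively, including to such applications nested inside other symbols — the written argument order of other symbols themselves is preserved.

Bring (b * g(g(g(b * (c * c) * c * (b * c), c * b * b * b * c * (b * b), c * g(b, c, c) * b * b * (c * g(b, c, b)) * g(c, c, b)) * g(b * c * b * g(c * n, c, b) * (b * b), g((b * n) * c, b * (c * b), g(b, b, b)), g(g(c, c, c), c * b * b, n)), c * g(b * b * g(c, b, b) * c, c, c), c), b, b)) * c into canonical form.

Answer: b * c * g(g(g(b * b * b * b * c * g(c, c, b), g(b * c, b * b * c, g(b, b, b)), g(g(c, c, c), b * b * c, n)) * g(b * b * c * c * c * c, b * b * b * b * b * c * c, b * b * c * c * g(b, c, b) * g(b, c, c) * g(c, c, b)), c * g(b * b * c * g(c, b, b), c, c), c), b, b)

Derivation:
Flatten:  b * g(g(g(b * (c * c) * c * (b * c), c * b * b * b * c * (b * b), c * g(b, c, c) * b * b * (c * g(b, c, b)) * g(c, c, b)) * g(b * c * b * g(c * n, c, b) * (b * b), g((b * n) * c, b * (c * b), g(b, b, b)), g(g(c, c, c), c * b * b, n)), c * g(b * b * g(c, b, b) * c, c, c), c), b, b) * c
Simplify inside:  g(g(g(b * (c * c) * c * (b * c), c * b * b * b * c * (b * b), c * g(b, c, c) * b * b * (c * g(b, c, b)) * g(c, c, b)) * g(b * c * b * g(c * n, c, b) * (b * b), g((b * n) * c, b * (c * b), g(b, b, b)), g(g(c, c, c), c * b * b, n)), c * g(b * b * g(c, b, b) * c, c, c), c), b, b)  →  g(g(g(b * b * b * b * c * g(c, c, b), g(b * c, b * b * c, g(b, b, b)), g(g(c, c, c), b * b * c, n)) * g(b * b * c * c * c * c, b * b * b * b * b * c * c, b * b * c * c * g(b, c, b) * g(b, c, c) * g(c, c, b)), c * g(b * b * c * g(c, b, b), c, c), c), b, b)
Sort arguments:  b * c * g(g(g(b * b * b * b * c * g(c, c, b), g(b * c, b * b * c, g(b, b, b)), g(g(c, c, c), b * b * c, n)) * g(b * b * c * c * c * c, b * b * b * b * b * c * c, b * b * c * c * g(b, c, b) * g(b, c, c) * g(c, c, b)), c * g(b * b * c * g(c, b, b), c, c), c), b, b)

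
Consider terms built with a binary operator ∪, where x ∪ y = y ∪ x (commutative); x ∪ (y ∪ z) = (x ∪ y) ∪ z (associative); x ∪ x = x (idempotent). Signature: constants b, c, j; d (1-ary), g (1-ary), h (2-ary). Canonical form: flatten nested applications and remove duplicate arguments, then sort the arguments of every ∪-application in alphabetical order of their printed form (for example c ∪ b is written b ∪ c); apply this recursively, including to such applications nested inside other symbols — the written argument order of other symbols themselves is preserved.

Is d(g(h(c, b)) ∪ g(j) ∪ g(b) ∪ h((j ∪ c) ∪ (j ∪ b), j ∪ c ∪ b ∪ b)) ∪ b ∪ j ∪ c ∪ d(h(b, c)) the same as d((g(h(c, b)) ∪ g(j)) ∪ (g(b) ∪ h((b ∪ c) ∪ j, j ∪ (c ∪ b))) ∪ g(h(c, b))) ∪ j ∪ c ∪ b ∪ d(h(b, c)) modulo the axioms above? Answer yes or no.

Answer: yes — both canonical forms are b ∪ c ∪ d(g(b) ∪ g(h(c, b)) ∪ g(j) ∪ h(b ∪ c ∪ j, b ∪ c ∪ j)) ∪ d(h(b, c)) ∪ j

Derivation:
Left:  d(g(h(c, b)) ∪ g(j) ∪ g(b) ∪ h((j ∪ c) ∪ (j ∪ b), j ∪ c ∪ b ∪ b)) ∪ b ∪ j ∪ c ∪ d(h(b, c))
  Inside:  d(g(h(c, b)) ∪ g(j) ∪ g(b) ∪ h((j ∪ c) ∪ (j ∪ b), j ∪ c ∪ b ∪ b))  →  d(g(b) ∪ g(h(c, b)) ∪ g(j) ∪ h(b ∪ c ∪ j, b ∪ c ∪ j))
  Order the arguments:  b ∪ c ∪ d(g(b) ∪ g(h(c, b)) ∪ g(j) ∪ h(b ∪ c ∪ j, b ∪ c ∪ j)) ∪ d(h(b, c)) ∪ j
Right:  d((g(h(c, b)) ∪ g(j)) ∪ (g(b) ∪ h((b ∪ c) ∪ j, j ∪ (c ∪ b))) ∪ g(h(c, b))) ∪ j ∪ c ∪ b ∪ d(h(b, c))
  Inside:  d((g(h(c, b)) ∪ g(j)) ∪ (g(b) ∪ h((b ∪ c) ∪ j, j ∪ (c ∪ b))) ∪ g(h(c, b)))  →  d(g(b) ∪ g(h(c, b)) ∪ g(j) ∪ h(b ∪ c ∪ j, b ∪ c ∪ j))
  Order the arguments:  b ∪ c ∪ d(g(b) ∪ g(h(c, b)) ∪ g(j) ∪ h(b ∪ c ∪ j, b ∪ c ∪ j)) ∪ d(h(b, c)) ∪ j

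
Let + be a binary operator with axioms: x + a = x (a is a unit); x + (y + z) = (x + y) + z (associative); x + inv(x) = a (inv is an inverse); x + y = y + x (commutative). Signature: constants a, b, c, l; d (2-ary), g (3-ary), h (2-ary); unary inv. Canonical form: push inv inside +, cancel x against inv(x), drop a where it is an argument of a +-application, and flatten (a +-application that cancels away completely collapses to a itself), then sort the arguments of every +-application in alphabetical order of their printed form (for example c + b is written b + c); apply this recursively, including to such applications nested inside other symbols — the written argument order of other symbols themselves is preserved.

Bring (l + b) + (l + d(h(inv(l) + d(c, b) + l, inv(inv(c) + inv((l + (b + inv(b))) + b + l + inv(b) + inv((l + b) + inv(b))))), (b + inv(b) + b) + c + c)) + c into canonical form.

Answer: b + c + d(h(d(c, b), c + l), b + c + c) + l + l

Derivation:
Push inv inside:  distribute inv over + and collapse double inv
Combine occurrences:  l + l + b + d(h(d(c, b), c + l), b + c + c) + c
Sort:  b + c + d(h(d(c, b), c + l), b + c + c) + l + l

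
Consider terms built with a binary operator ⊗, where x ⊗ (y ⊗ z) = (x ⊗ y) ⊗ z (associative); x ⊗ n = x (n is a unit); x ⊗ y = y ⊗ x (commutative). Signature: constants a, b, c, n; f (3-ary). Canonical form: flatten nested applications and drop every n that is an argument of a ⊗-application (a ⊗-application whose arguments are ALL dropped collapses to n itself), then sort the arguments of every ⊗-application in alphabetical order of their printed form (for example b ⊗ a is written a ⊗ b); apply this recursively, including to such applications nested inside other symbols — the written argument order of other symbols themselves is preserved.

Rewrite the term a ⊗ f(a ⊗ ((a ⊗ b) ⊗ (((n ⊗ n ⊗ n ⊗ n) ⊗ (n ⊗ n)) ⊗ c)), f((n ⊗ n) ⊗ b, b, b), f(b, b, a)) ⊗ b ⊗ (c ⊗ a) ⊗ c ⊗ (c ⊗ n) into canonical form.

Un-nest:  a ⊗ f(a ⊗ ((a ⊗ b) ⊗ (((n ⊗ n ⊗ n ⊗ n) ⊗ (n ⊗ n)) ⊗ c)), f((n ⊗ n) ⊗ b, b, b), f(b, b, a)) ⊗ b ⊗ c ⊗ a ⊗ c ⊗ c ⊗ n
Inside:  f(a ⊗ ((a ⊗ b) ⊗ (((n ⊗ n ⊗ n ⊗ n) ⊗ (n ⊗ n)) ⊗ c)), f((n ⊗ n) ⊗ b, b, b), f(b, b, a))  →  f(a ⊗ a ⊗ b ⊗ c, f(b, b, b), f(b, b, a))
Unit:  drop n
Order the arguments:  a ⊗ a ⊗ b ⊗ c ⊗ c ⊗ c ⊗ f(a ⊗ a ⊗ b ⊗ c, f(b, b, b), f(b, b, a))

Answer: a ⊗ a ⊗ b ⊗ c ⊗ c ⊗ c ⊗ f(a ⊗ a ⊗ b ⊗ c, f(b, b, b), f(b, b, a))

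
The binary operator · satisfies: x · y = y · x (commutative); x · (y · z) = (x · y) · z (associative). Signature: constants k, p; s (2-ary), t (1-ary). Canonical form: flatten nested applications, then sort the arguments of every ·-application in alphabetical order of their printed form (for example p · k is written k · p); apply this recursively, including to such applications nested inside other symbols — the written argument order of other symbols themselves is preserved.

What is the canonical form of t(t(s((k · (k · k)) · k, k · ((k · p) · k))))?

Work inside:  k · ((k · p) · k)
Un-nest:  k · k · p · k
Order the arguments:  k · k · k · p
Reassemble:  t(t(s(k · k · k · k, k · k · k · p)))

Answer: t(t(s(k · k · k · k, k · k · k · p)))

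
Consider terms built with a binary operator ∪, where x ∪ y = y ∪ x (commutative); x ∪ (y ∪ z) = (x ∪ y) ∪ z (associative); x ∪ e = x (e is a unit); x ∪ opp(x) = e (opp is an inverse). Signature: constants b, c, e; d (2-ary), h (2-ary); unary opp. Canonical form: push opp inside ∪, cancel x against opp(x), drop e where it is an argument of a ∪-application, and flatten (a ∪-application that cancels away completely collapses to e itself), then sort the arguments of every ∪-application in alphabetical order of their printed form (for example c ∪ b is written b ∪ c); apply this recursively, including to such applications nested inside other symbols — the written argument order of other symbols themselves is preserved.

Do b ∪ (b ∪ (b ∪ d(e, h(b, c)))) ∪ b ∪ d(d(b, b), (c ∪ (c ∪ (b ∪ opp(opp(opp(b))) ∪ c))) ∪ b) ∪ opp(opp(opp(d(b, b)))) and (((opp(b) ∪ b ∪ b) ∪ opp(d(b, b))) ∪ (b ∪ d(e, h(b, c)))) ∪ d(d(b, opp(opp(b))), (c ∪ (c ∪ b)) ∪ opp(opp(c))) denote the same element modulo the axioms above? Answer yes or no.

Left:  b ∪ (b ∪ (b ∪ d(e, h(b, c)))) ∪ b ∪ d(d(b, b), (c ∪ (c ∪ (b ∪ opp(opp(opp(b))) ∪ c))) ∪ b) ∪ opp(opp(opp(d(b, b))))
  Push opp inside:  distribute opp over ∪ and collapse double opp
  Collect:  b ∪ b ∪ b ∪ b ∪ d(e, h(b, c)) ∪ d(d(b, b), b ∪ c ∪ c ∪ c) ∪ opp(d(b, b))
  Sort arguments:  b ∪ b ∪ b ∪ b ∪ d(d(b, b), b ∪ c ∪ c ∪ c) ∪ d(e, h(b, c)) ∪ opp(d(b, b))
Right:  (((opp(b) ∪ b ∪ b) ∪ opp(d(b, b))) ∪ (b ∪ d(e, h(b, c)))) ∪ d(d(b, opp(opp(b))), (c ∪ (c ∪ b)) ∪ opp(opp(c)))
  Push opp inside:  distribute opp over ∪ and collapse double opp
  Collect terms:  b ∪ b ∪ opp(d(b, b)) ∪ d(e, h(b, c)) ∪ d(d(b, b), b ∪ c ∪ c ∪ c)
  Order the arguments:  b ∪ b ∪ d(d(b, b), b ∪ c ∪ c ∪ c) ∪ d(e, h(b, c)) ∪ opp(d(b, b))

Answer: no — b ∪ b ∪ b ∪ b ∪ d(d(b, b), b ∪ c ∪ c ∪ c) ∪ d(e, h(b, c)) ∪ opp(d(b, b)) vs b ∪ b ∪ d(d(b, b), b ∪ c ∪ c ∪ c) ∪ d(e, h(b, c)) ∪ opp(d(b, b))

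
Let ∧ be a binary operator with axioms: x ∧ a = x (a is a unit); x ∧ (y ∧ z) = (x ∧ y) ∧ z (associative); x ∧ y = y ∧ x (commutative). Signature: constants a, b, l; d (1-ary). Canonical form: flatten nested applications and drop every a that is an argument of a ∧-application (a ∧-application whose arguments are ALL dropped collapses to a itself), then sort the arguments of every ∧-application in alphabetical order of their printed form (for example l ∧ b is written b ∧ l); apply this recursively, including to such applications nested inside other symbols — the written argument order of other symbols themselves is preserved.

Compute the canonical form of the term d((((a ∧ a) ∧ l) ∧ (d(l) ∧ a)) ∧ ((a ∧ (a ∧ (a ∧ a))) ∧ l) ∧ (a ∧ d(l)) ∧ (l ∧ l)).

Answer: d(d(l) ∧ d(l) ∧ l ∧ l ∧ l ∧ l)

Derivation:
Descend into:  (((a ∧ a) ∧ l) ∧ (d(l) ∧ a)) ∧ ((a ∧ (a ∧ (a ∧ a))) ∧ l) ∧ (a ∧ d(l)) ∧ (l ∧ l)
Un-nest:  a ∧ a ∧ l ∧ d(l) ∧ a ∧ a ∧ a ∧ a ∧ a ∧ l ∧ a ∧ d(l) ∧ l ∧ l
Unit:  drop a (×8)
Sort:  d(l) ∧ d(l) ∧ l ∧ l ∧ l ∧ l
Rebuild:  d(d(l) ∧ d(l) ∧ l ∧ l ∧ l ∧ l)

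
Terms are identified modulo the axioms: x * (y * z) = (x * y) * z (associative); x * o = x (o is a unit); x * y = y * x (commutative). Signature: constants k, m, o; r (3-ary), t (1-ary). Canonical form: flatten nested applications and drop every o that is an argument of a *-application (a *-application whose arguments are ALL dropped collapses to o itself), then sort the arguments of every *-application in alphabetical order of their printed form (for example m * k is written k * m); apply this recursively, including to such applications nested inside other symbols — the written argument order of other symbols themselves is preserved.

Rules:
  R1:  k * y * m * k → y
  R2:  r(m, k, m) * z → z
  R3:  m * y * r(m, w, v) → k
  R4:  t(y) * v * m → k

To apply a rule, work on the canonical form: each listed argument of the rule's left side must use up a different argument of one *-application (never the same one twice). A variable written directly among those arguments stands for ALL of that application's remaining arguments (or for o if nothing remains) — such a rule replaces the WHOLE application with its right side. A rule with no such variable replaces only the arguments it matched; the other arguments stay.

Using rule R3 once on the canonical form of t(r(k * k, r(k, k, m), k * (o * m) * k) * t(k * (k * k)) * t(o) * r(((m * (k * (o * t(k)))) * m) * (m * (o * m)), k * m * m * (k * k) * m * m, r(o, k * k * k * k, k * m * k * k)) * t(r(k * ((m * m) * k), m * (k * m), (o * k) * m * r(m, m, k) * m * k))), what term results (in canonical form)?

Answer: t(r(k * k, r(k, k, m), k * k * m) * r(k * m * m * m * m * t(k), k * k * k * m * m * m * m, r(o, k * k * k * k, k * k * k * m)) * t(k * k * k) * t(o) * t(r(k * k * m * m, k * m * m, k)))

Derivation:
Canonical form:  t(r(k * k, r(k, k, m), k * k * m) * r(k * m * m * m * m * t(k), k * k * k * m * m * m * m, r(o, k * k * k * k, k * k * k * m)) * t(k * k * k) * t(o) * t(r(k * k * m * m, k * m * m, k * k * m * m * r(m, m, k))))
R3 matches:  uses m, r(m, m, k);  v := k, w := m, y := k * k * m
The extension variable absorbs all remaining arguments, so the whole application is rewritten.
Result:  t(r(k * k, r(k, k, m), k * k * m) * r(k * m * m * m * m * t(k), k * k * k * m * m * m * m, r(o, k * k * k * k, k * k * k * m)) * t(k * k * k) * t(o) * t(r(k * k * m * m, k * m * m, k)))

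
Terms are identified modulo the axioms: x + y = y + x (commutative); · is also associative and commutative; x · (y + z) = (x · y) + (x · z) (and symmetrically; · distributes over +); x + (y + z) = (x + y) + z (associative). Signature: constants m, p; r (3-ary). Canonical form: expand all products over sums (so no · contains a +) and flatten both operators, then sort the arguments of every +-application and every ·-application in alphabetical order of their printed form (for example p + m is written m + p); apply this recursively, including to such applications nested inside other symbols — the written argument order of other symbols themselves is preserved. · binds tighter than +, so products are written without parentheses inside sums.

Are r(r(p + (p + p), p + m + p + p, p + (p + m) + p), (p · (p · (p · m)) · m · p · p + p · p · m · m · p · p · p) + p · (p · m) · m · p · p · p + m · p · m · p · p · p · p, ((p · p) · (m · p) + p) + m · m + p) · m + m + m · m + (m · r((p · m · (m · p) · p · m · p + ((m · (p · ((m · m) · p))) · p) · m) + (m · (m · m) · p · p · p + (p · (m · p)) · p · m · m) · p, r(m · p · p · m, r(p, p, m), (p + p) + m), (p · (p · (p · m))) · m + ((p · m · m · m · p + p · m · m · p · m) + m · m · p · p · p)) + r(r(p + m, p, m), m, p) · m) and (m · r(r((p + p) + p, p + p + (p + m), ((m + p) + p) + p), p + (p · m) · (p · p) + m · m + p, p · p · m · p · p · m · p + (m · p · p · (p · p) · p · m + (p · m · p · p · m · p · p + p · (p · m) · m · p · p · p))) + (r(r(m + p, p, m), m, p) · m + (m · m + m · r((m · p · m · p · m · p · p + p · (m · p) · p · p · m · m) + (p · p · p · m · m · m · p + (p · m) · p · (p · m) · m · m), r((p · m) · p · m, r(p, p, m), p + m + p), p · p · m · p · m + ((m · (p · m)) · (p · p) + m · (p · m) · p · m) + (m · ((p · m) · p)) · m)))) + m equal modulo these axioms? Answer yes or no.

Answer: no — m + m · m + m · r(m · m · m · m · p · p · p + m · m · m · p · p · p · p + m · m · m · p · p · p · p + m · m · m · p · p · p · p, r(m · m · p · p, r(p, p, m), m + p + p), m · m · m · p · p + m · m · m · p · p + m · m · p · p · p + m · m · p · p · p) + m · r(r(m + p, p, m), m, p) + m · r(r(p + p + p, m + p + p + p, m + p + p + p), m · m · p · p · p · p · p + m · m · p · p · p · p · p + m · m · p · p · p · p · p + m · m · p · p · p · p · p, m · m + m · p · p · p + p + p) vs m + m · m + m · r(m · m · m · m · p · p · p + m · m · m · p · p · p · p + m · m · m · p · p · p · p + m · m · m · p · p · p · p, r(m · m · p · p, r(p, p, m), m + p + p), m · m · m · p · p + m · m · m · p · p + m · m · p · p · p + m · m · p · p · p) + m · r(r(m + p, p, m), m, p) + m · r(r(p + p + p, m + p + p + p, m + p + p + p), m · m + m · p · p · p + p + p, m · m · p · p · p · p · p + m · m · p · p · p · p · p + m · m · p · p · p · p · p + m · m · p · p · p · p · p)

Derivation:
Left:  r(r(p + (p + p), p + m + p + p, p + (p + m) + p), (p · (p · (p · m)) · m · p · p + p · p · m · m · p · p · p) + p · (p · m) · m · p · p · p + m · p · m · p · p · p · p, ((p · p) · (m · p) + p) + m · m + p) · m + m + m · m + (m · r((p · m · (m · p) · p · m · p + ((m · (p · ((m · m) · p))) · p) · m) + (m · (m · m) · p · p · p + (p · (m · p)) · p · m · m) · p, r(m · p · p · m, r(p, p, m), (p + p) + m), (p · (p · (p · m))) · m + ((p · m · m · m · p + p · m · m · p · m) + m · m · p · p · p)) + r(r(p + m, p, m), m, p) · m)
  Distribute:  m · r(r(p + p + p, m + p + p + p, m + p + p + p), m · m · p · p · p · p · p + m · m · p · p · p · p · p + m · m · p · p · p · p · p + m · m · p · p · p · p · p, m · m + m · p · p · p + p + p) + m + m · m + m · r(m · m · m · m · p · p · p + m · m · m · p · p · p · p + m · m · m · p · p · p · p + m · m · m · p · p · p · p, r(m · m · p · p, r(p, p, m), m + p + p), m · m · m · p · p + m · m · m · p · p + m · m · p · p · p + m · m · p · p · p) + m · r(r(m + p, p, m), m, p)
  Sort:  m + m · m + m · r(m · m · m · m · p · p · p + m · m · m · p · p · p · p + m · m · m · p · p · p · p + m · m · m · p · p · p · p, r(m · m · p · p, r(p, p, m), m + p + p), m · m · m · p · p + m · m · m · p · p + m · m · p · p · p + m · m · p · p · p) + m · r(r(m + p, p, m), m, p) + m · r(r(p + p + p, m + p + p + p, m + p + p + p), m · m · p · p · p · p · p + m · m · p · p · p · p · p + m · m · p · p · p · p · p + m · m · p · p · p · p · p, m · m + m · p · p · p + p + p)
Right:  (m · r(r((p + p) + p, p + p + (p + m), ((m + p) + p) + p), p + (p · m) · (p · p) + m · m + p, p · p · m · p · p · m · p + (m · p · p · (p · p) · p · m + (p · m · p · p · m · p · p + p · (p · m) · m · p · p · p))) + (r(r(m + p, p, m), m, p) · m + (m · m + m · r((m · p · m · p · m · p · p + p · (m · p) · p · p · m · m) + (p · p · p · m · m · m · p + (p · m) · p · (p · m) · m · m), r((p · m) · p · m, r(p, p, m), p + m + p), p · p · m · p · m + ((m · (p · m)) · (p · p) + m · (p · m) · p · m) + (m · ((p · m) · p)) · m)))) + m
  Flatten:  m · r(r(p + p + p, m + p + p + p, m + p + p + p), m · m + m · p · p · p + p + p, m · m · p · p · p · p · p + m · m · p · p · p · p · p + m · m · p · p · p · p · p + m · m · p · p · p · p · p) + m · r(r(m + p, p, m), m, p) + m · m + m · r(m · m · m · m · p · p · p + m · m · m · p · p · p · p + m · m · m · p · p · p · p + m · m · m · p · p · p · p, r(m · m · p · p, r(p, p, m), m + p + p), m · m · m · p · p + m · m · m · p · p + m · m · p · p · p + m · m · p · p · p) + m
  Sort arguments:  m + m · m + m · r(m · m · m · m · p · p · p + m · m · m · p · p · p · p + m · m · m · p · p · p · p + m · m · m · p · p · p · p, r(m · m · p · p, r(p, p, m), m + p + p), m · m · m · p · p + m · m · m · p · p + m · m · p · p · p + m · m · p · p · p) + m · r(r(m + p, p, m), m, p) + m · r(r(p + p + p, m + p + p + p, m + p + p + p), m · m + m · p · p · p + p + p, m · m · p · p · p · p · p + m · m · p · p · p · p · p + m · m · p · p · p · p · p + m · m · p · p · p · p · p)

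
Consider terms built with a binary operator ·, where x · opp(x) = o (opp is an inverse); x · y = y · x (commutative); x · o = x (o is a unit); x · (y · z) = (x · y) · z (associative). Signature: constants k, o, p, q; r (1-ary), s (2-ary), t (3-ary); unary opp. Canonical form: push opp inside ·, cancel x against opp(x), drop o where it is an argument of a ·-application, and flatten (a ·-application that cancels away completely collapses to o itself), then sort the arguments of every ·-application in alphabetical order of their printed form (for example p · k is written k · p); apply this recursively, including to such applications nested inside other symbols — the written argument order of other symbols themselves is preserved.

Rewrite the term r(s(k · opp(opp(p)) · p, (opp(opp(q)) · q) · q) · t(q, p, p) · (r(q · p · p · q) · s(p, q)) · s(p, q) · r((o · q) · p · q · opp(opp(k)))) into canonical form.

Focus inside:  s(k · opp(opp(p)) · p, (opp(opp(q)) · q) · q) · t(q, p, p) · (r(q · p · p · q) · s(p, q)) · s(p, q) · r((o · q) · p · q · opp(opp(k)))
Push opp inside:  distribute opp over · and collapse double opp
Combine occurrences:  s(k · p · p, q · q · q) · t(q, p, p) · r(p · p · q · q) · s(p, q) · s(p, q) · r(k · p · q · q)
Sort:  r(k · p · q · q) · r(p · p · q · q) · s(k · p · p, q · q · q) · s(p, q) · s(p, q) · t(q, p, p)
Put back:  r(r(k · p · q · q) · r(p · p · q · q) · s(k · p · p, q · q · q) · s(p, q) · s(p, q) · t(q, p, p))

Answer: r(r(k · p · q · q) · r(p · p · q · q) · s(k · p · p, q · q · q) · s(p, q) · s(p, q) · t(q, p, p))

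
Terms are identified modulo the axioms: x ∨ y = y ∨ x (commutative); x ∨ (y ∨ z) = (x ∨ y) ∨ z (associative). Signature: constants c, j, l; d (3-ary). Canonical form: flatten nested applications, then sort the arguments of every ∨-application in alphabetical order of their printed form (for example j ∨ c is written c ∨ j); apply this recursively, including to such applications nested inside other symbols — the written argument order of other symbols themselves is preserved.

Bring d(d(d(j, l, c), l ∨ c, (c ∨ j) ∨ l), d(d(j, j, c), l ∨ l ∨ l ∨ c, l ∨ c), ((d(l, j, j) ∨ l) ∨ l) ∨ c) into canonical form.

Answer: d(d(d(j, l, c), c ∨ l, c ∨ j ∨ l), d(d(j, j, c), c ∨ l ∨ l ∨ l, c ∨ l), c ∨ d(l, j, j) ∨ l ∨ l)

Derivation:
Focus inside:  ((d(l, j, j) ∨ l) ∨ l) ∨ c
Flatten:  d(l, j, j) ∨ l ∨ l ∨ c
Sort arguments:  c ∨ d(l, j, j) ∨ l ∨ l
Rebuild:  d(d(d(j, l, c), c ∨ l, c ∨ j ∨ l), d(d(j, j, c), c ∨ l ∨ l ∨ l, c ∨ l), c ∨ d(l, j, j) ∨ l ∨ l)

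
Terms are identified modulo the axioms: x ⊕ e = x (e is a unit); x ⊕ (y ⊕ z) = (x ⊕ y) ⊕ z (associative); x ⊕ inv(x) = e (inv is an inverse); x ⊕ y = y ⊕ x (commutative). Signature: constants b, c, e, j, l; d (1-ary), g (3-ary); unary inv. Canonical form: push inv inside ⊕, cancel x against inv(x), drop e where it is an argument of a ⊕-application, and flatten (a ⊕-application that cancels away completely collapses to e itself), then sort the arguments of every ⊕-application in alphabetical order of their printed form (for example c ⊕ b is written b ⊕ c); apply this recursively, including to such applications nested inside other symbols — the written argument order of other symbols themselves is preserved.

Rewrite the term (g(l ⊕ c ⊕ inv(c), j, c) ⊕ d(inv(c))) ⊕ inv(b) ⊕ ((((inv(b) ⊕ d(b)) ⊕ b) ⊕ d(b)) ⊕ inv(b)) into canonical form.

Combine occurrences:  g(l, j, c) ⊕ d(inv(c)) ⊕ inv(b) ⊕ inv(b) ⊕ d(b) ⊕ d(b)
Order the arguments:  d(b) ⊕ d(b) ⊕ d(inv(c)) ⊕ g(l, j, c) ⊕ inv(b) ⊕ inv(b)

Answer: d(b) ⊕ d(b) ⊕ d(inv(c)) ⊕ g(l, j, c) ⊕ inv(b) ⊕ inv(b)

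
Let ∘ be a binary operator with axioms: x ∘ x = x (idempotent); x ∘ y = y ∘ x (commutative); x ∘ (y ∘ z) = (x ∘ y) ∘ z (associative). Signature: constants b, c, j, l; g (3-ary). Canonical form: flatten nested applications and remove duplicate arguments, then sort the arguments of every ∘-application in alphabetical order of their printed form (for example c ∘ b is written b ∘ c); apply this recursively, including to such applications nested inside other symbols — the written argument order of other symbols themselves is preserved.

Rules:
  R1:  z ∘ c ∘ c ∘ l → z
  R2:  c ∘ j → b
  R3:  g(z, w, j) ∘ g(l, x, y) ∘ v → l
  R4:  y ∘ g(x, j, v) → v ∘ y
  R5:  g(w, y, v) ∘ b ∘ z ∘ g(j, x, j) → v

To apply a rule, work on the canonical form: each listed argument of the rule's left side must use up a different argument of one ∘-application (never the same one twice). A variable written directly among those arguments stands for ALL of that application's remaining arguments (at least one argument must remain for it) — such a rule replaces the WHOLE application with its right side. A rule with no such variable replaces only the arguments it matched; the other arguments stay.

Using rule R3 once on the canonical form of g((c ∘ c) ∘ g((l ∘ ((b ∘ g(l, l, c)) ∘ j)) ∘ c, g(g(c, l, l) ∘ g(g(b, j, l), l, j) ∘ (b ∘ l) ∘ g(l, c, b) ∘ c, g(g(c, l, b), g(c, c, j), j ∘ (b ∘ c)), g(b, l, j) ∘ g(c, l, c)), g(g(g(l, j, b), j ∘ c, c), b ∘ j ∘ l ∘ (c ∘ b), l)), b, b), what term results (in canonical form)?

Canonical form:  g(c ∘ g(b ∘ c ∘ g(l, l, c) ∘ j ∘ l, g(b ∘ c ∘ g(c, l, l) ∘ g(g(b, j, l), l, j) ∘ g(l, c, b) ∘ l, g(g(c, l, b), g(c, c, j), b ∘ c ∘ j), g(b, l, j) ∘ g(c, l, c)), g(g(g(l, j, b), c ∘ j, c), b ∘ c ∘ j ∘ l, l)), b, b)
Apply R3:  consuming g(g(b, j, l), l, j), g(l, c, b);  v := b ∘ c ∘ g(c, l, l) ∘ l, w := l, x := c, y := b, z := g(b, j, l)
The variable takes the whole remainder — replace the entire application.
Giving:  g(c ∘ g(b ∘ c ∘ g(l, l, c) ∘ j ∘ l, g(l, g(g(c, l, b), g(c, c, j), b ∘ c ∘ j), g(b, l, j) ∘ g(c, l, c)), g(g(g(l, j, b), c ∘ j, c), b ∘ c ∘ j ∘ l, l)), b, b)

Answer: g(c ∘ g(b ∘ c ∘ g(l, l, c) ∘ j ∘ l, g(l, g(g(c, l, b), g(c, c, j), b ∘ c ∘ j), g(b, l, j) ∘ g(c, l, c)), g(g(g(l, j, b), c ∘ j, c), b ∘ c ∘ j ∘ l, l)), b, b)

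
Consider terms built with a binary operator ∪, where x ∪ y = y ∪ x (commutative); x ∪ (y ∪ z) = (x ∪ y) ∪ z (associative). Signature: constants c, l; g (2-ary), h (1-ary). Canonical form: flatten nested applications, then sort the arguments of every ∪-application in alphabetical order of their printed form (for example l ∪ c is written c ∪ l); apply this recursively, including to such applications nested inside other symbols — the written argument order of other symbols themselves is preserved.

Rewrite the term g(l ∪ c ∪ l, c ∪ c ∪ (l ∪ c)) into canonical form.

Descend into:  c ∪ c ∪ (l ∪ c)
Flatten:  c ∪ c ∪ l ∪ c
Sort arguments:  c ∪ c ∪ c ∪ l
Reassemble:  g(c ∪ l ∪ l, c ∪ c ∪ c ∪ l)

Answer: g(c ∪ l ∪ l, c ∪ c ∪ c ∪ l)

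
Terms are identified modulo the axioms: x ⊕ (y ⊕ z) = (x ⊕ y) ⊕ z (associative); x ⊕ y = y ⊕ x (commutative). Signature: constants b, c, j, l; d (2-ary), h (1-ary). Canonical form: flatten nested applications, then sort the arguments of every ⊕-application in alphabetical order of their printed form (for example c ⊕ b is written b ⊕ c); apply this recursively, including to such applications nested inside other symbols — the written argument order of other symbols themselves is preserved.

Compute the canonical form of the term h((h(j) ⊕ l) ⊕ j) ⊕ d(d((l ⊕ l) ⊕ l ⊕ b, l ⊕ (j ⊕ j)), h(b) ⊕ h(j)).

Answer: d(d(b ⊕ l ⊕ l ⊕ l, j ⊕ j ⊕ l), h(b) ⊕ h(j)) ⊕ h(h(j) ⊕ j ⊕ l)

Derivation:
Inside:  h((h(j) ⊕ l) ⊕ j)  →  h(h(j) ⊕ j ⊕ l)
Canonicalize subterm:  d(d((l ⊕ l) ⊕ l ⊕ b, l ⊕ (j ⊕ j)), h(b) ⊕ h(j))  →  d(d(b ⊕ l ⊕ l ⊕ l, j ⊕ j ⊕ l), h(b) ⊕ h(j))
Order the arguments:  d(d(b ⊕ l ⊕ l ⊕ l, j ⊕ j ⊕ l), h(b) ⊕ h(j)) ⊕ h(h(j) ⊕ j ⊕ l)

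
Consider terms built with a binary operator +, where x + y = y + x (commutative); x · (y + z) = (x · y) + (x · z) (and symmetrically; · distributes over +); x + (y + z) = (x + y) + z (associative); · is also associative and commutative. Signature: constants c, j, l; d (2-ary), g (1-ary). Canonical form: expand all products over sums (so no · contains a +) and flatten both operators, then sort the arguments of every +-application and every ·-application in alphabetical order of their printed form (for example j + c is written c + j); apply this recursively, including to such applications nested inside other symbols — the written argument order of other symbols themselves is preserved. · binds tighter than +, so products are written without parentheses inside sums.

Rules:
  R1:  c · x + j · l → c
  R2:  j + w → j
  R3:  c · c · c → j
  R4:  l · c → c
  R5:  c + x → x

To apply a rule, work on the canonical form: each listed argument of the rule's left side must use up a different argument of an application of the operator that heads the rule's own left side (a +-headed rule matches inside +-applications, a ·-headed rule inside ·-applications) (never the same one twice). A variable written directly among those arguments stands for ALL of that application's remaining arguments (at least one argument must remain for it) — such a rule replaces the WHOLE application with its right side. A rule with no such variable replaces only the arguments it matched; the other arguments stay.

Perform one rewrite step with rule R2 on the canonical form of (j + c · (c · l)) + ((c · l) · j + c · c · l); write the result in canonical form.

Answer: j

Derivation:
Canonical form:  c · c · l + c · c · l + c · j · l + j
Match R2:  consume j;  w := c · c · l + c · c · l + c · j · l
The variable takes the whole remainder — replace the entire application.
Giving:  j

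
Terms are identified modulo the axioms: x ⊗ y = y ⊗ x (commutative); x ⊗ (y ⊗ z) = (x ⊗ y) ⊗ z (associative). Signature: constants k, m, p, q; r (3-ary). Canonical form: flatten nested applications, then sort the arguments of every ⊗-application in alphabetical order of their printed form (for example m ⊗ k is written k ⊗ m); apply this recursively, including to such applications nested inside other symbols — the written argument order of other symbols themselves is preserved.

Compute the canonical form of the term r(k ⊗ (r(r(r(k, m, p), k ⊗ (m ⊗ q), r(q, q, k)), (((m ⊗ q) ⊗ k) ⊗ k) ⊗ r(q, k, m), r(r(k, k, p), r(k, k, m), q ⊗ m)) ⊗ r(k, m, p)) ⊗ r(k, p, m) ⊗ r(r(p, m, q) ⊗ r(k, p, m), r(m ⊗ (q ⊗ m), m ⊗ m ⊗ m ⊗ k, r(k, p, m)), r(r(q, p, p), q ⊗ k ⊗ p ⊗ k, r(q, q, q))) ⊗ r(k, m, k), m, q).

Answer: r(k ⊗ r(k, m, k) ⊗ r(k, m, p) ⊗ r(k, p, m) ⊗ r(r(k, p, m) ⊗ r(p, m, q), r(m ⊗ m ⊗ q, k ⊗ m ⊗ m ⊗ m, r(k, p, m)), r(r(q, p, p), k ⊗ k ⊗ p ⊗ q, r(q, q, q))) ⊗ r(r(r(k, m, p), k ⊗ m ⊗ q, r(q, q, k)), k ⊗ k ⊗ m ⊗ q ⊗ r(q, k, m), r(r(k, k, p), r(k, k, m), m ⊗ q)), m, q)

Derivation:
Work inside:  k ⊗ (r(r(r(k, m, p), k ⊗ (m ⊗ q), r(q, q, k)), (((m ⊗ q) ⊗ k) ⊗ k) ⊗ r(q, k, m), r(r(k, k, p), r(k, k, m), q ⊗ m)) ⊗ r(k, m, p)) ⊗ r(k, p, m) ⊗ r(r(p, m, q) ⊗ r(k, p, m), r(m ⊗ (q ⊗ m), m ⊗ m ⊗ m ⊗ k, r(k, p, m)), r(r(q, p, p), q ⊗ k ⊗ p ⊗ k, r(q, q, q))) ⊗ r(k, m, k)
Merge nested applications:  k ⊗ r(r(r(k, m, p), k ⊗ (m ⊗ q), r(q, q, k)), (((m ⊗ q) ⊗ k) ⊗ k) ⊗ r(q, k, m), r(r(k, k, p), r(k, k, m), q ⊗ m)) ⊗ r(k, m, p) ⊗ r(k, p, m) ⊗ r(r(p, m, q) ⊗ r(k, p, m), r(m ⊗ (q ⊗ m), m ⊗ m ⊗ m ⊗ k, r(k, p, m)), r(r(q, p, p), q ⊗ k ⊗ p ⊗ k, r(q, q, q))) ⊗ r(k, m, k)
Simplify inside:  r(r(r(k, m, p), k ⊗ (m ⊗ q), r(q, q, k)), (((m ⊗ q) ⊗ k) ⊗ k) ⊗ r(q, k, m), r(r(k, k, p), r(k, k, m), q ⊗ m))  →  r(r(r(k, m, p), k ⊗ m ⊗ q, r(q, q, k)), k ⊗ k ⊗ m ⊗ q ⊗ r(q, k, m), r(r(k, k, p), r(k, k, m), m ⊗ q))
Inside:  r(r(p, m, q) ⊗ r(k, p, m), r(m ⊗ (q ⊗ m), m ⊗ m ⊗ m ⊗ k, r(k, p, m)), r(r(q, p, p), q ⊗ k ⊗ p ⊗ k, r(q, q, q)))  →  r(r(k, p, m) ⊗ r(p, m, q), r(m ⊗ m ⊗ q, k ⊗ m ⊗ m ⊗ m, r(k, p, m)), r(r(q, p, p), k ⊗ k ⊗ p ⊗ q, r(q, q, q)))
Sort:  k ⊗ r(k, m, k) ⊗ r(k, m, p) ⊗ r(k, p, m) ⊗ r(r(k, p, m) ⊗ r(p, m, q), r(m ⊗ m ⊗ q, k ⊗ m ⊗ m ⊗ m, r(k, p, m)), r(r(q, p, p), k ⊗ k ⊗ p ⊗ q, r(q, q, q))) ⊗ r(r(r(k, m, p), k ⊗ m ⊗ q, r(q, q, k)), k ⊗ k ⊗ m ⊗ q ⊗ r(q, k, m), r(r(k, k, p), r(k, k, m), m ⊗ q))
Rebuild:  r(k ⊗ r(k, m, k) ⊗ r(k, m, p) ⊗ r(k, p, m) ⊗ r(r(k, p, m) ⊗ r(p, m, q), r(m ⊗ m ⊗ q, k ⊗ m ⊗ m ⊗ m, r(k, p, m)), r(r(q, p, p), k ⊗ k ⊗ p ⊗ q, r(q, q, q))) ⊗ r(r(r(k, m, p), k ⊗ m ⊗ q, r(q, q, k)), k ⊗ k ⊗ m ⊗ q ⊗ r(q, k, m), r(r(k, k, p), r(k, k, m), m ⊗ q)), m, q)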